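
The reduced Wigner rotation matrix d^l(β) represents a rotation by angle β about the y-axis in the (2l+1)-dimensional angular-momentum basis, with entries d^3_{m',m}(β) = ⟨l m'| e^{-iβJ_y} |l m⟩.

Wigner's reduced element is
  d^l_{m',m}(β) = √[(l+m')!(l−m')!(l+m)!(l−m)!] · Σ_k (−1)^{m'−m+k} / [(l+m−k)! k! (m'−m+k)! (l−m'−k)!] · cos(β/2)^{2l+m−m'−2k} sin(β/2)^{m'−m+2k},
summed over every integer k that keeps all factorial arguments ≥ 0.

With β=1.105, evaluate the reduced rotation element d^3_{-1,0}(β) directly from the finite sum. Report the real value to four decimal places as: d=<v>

d=0.0033

d^3_{-1,0}(β=1.105) via Wigner's sum:
c=cos(1.105/2)=0.851215, s=sin(1.105/2)=0.524817; N=√[2·24·6·6]=41.569219
k∈{1,2,3} keeps every argument non-negative
  k=1: (−1)^0·41.5692/(12)·0.8512^5·0.5248^1 = +0.812447
  k=2: (−1)^1·41.5692/(4)·0.8512^3·0.5248^3 = -0.926517
  k=3: (−1)^2·41.5692/(12)·0.8512^1·0.5248^5 = +0.117400
d^3_{-1,0}(1.105) = +0.812447 -0.926517 +0.117400 = +0.003331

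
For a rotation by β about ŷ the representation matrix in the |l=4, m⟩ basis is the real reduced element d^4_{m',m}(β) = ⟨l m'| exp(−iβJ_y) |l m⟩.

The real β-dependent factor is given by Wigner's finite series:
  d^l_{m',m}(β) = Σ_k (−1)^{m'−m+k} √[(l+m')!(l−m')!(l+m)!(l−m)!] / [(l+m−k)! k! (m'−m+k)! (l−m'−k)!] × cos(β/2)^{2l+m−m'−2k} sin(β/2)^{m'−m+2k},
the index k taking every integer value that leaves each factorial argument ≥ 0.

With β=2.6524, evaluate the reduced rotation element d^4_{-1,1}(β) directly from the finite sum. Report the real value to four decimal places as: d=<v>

d^4_{-1,1}(β=2.6524) via Wigner's sum:
c=cos(2.6524/2)=0.242165, s=sin(2.6524/2)=0.970235; N=√[6·120·120·6]=720.000000
k: max(0,(1)−(-1))=2 … min(4+(1),4−(-1))=5
  k=2: (−1)^0·720.0000/(72)·0.2422^6·0.9702^2 = +0.001899
  k=3: (−1)^1·720.0000/(24)·0.2422^4·0.9702^4 = -0.091427
  k=4: (−1)^2·720.0000/(48)·0.2422^2·0.9702^6 = +0.733795
  k=5: (−1)^3·720.0000/(720)·0.2422^0·0.9702^8 = -0.785265
d^4_{-1,1}(2.6524) = +0.001899 -0.091427 +0.733795 -0.785265 = -0.140997

d=-0.1410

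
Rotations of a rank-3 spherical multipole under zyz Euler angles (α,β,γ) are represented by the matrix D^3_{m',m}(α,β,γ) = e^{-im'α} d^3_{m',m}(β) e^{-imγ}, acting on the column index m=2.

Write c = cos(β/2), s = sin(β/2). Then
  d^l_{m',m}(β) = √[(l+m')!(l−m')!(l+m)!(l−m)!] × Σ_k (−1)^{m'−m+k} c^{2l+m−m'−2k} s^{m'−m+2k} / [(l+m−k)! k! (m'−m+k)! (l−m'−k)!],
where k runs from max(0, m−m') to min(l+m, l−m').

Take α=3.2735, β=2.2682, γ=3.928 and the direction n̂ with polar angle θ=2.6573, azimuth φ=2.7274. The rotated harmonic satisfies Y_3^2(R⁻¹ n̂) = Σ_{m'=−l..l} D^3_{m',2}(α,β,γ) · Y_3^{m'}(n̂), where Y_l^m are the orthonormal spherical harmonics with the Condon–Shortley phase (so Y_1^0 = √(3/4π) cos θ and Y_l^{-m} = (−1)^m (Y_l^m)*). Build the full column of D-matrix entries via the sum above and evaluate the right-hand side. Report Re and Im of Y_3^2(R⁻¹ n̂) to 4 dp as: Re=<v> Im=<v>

Need the full column D^3_{m',2} for m'=−3..3 at α=3.2735, β=2.2682, γ=3.928.
cos(β/2)=0.422948, sin(β/2)=0.906154
d^3_{-3,2}: single k=5 term ⇒ +0.632955;  D = -0.242809+0.584530i
d^3_{-2,2}: k∈[4..5] ⇒ +0.603048 -0.553620 = +0.049428;  D = +0.012793-0.047744i
d^3_{-1,2}: k∈[3..4] ⇒ +0.356039 -0.817141 = -0.461102;  D = +0.059724-0.457218i
d^3_{0,2}: k∈[2..3] ⇒ +0.143917 -0.660606 = -0.516689;  D = +0.001043+0.516688i
d^3_{1,2}: k∈[1..2] ⇒ +0.038783 -0.356039 = -0.317256;  D = -0.042362-0.314415i
d^3_{2,2}: k∈[0..1] ⇒ +0.005724 -0.131378 = -0.125654;  D = +0.033011+0.121240i
d^3_{3,2}: single k=0 term ⇒ -0.030041;  D = -0.011636-0.027696i
Y_3^{m'}(θ=2.6573,φ=2.7274) and Σ D·Y over m':
  (-0.2428+0.5845i)·(-0.0136-0.0399i)  (+0.0128-0.0477i)·(-0.1325-0.1445i)  (+0.0597-0.4572i)·(-0.4017-0.1766i)  (+0.0010+0.5167i)·(-0.3026+0.0000i)  (-0.0424-0.3144i)·(+0.4017-0.1766i)  (+0.0330+0.1212i)·(-0.1325+0.1445i)  (-0.0116-0.0277i)·(+0.0136-0.0399i)
Y_3^2(R⁻¹ n̂) = -0.182735-0.107030i

Re=-0.1827 Im=-0.1070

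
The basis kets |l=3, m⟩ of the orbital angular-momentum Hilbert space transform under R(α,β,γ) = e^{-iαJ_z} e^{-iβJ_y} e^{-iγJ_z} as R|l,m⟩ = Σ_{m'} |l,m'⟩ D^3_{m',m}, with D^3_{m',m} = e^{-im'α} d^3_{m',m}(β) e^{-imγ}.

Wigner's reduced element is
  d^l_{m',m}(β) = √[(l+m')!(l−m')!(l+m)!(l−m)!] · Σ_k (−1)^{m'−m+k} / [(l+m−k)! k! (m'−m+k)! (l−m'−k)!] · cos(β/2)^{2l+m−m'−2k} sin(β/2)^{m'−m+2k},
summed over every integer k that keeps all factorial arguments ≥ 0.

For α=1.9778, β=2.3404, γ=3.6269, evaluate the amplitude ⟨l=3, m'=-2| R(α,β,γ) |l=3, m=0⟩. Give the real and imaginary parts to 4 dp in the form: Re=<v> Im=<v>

Re=0.3374 Im=0.3573

First d^3_{-2,0}(β=2.3404), then the phase factors e^{-i(-2)α} and e^{-i(0)γ}:
With c≡cos(β/2)=0.389968 and s≡sin(β/2)=0.920829, N=[1·120·6·6]^{1/2}=65.726707
k∈{2,3} keeps every argument non-negative
  k=2: (−1)^0·65.7267/(12)·0.3900^4·0.9208^2 = +0.107407
  k=3: (−1)^1·65.7267/(12)·0.3900^2·0.9208^4 = -0.598870
d^3_{-2,0}(2.3404) = +0.107407 -0.598870 = -0.491463
Phases: e^{-i·(-2)·1.9778}=-0.686590-0.727044i, e^{-i·(0)·3.6269}=+1.000000+0.000000i ⇒ D=+0.337434+0.357316i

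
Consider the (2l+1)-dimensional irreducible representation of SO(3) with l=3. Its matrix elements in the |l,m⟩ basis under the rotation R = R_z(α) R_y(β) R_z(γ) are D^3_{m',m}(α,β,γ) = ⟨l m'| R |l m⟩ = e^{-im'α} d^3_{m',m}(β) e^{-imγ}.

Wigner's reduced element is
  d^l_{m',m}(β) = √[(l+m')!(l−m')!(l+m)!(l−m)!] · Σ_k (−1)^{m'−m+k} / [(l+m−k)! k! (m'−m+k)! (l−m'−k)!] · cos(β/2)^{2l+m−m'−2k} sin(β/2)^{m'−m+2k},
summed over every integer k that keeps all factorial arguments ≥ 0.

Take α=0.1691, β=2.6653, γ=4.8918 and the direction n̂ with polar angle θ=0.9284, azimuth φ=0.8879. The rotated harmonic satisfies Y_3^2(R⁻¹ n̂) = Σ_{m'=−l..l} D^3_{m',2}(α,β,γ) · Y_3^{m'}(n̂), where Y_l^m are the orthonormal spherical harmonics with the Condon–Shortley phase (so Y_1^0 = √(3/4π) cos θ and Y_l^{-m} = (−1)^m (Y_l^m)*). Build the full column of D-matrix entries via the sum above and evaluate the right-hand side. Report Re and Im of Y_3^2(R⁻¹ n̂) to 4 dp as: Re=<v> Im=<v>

Re=0.0142 Im=-0.2442

Need the full column D^3_{m',2} for m'=−3..3 at α=0.1691, β=2.6653, γ=4.8918.
cos(β/2)=0.235902, sin(β/2)=0.971777
d^3_{-3,2}: single k=5 term ⇒ +0.500771;  D = -0.495262-0.074081i
d^3_{-2,2}: k∈[4..5] ⇒ +0.248141 -0.842169 = -0.594029;  D = +0.593902-0.012249i
d^3_{-1,2}: k∈[3..4] ⇒ +0.076194 -0.646493 = -0.570299;  D = +0.560066-0.107550i
d^3_{0,2}: k∈[2..3] ⇒ +0.016018 -0.271825 = -0.255806;  D = +0.239514-0.089832i
d^3_{1,2}: k∈[1..2] ⇒ +0.002245 -0.076194 = -0.073949;  D = +0.063882-0.037251i
d^3_{2,2}: k∈[0..1] ⇒ +0.000172 -0.014623 = -0.014450;  D = +0.011080-0.009276i
d^3_{3,2}: single k=0 term ⇒ -0.001739;  D = +0.001126-0.001325i
Y_3^{m'}(θ=0.9284,φ=0.8879) and Σ D·Y over m':
  (-0.4953-0.0741i)·(-0.1902-0.0985i)  (+0.5939-0.0122i)·(-0.0799-0.3843i)  (+0.5601-0.1076i)·(+0.1298-0.1595i)  (+0.2395-0.0898i)·(-0.2695+0.0000i)  (+0.0639-0.0373i)·(-0.1298-0.1595i)  (+0.0111-0.0093i)·(-0.0799+0.3843i)  (+0.0011-0.0013i)·(+0.1902-0.0985i)
Y_3^2(R⁻¹ n̂) = +0.014227-0.244200i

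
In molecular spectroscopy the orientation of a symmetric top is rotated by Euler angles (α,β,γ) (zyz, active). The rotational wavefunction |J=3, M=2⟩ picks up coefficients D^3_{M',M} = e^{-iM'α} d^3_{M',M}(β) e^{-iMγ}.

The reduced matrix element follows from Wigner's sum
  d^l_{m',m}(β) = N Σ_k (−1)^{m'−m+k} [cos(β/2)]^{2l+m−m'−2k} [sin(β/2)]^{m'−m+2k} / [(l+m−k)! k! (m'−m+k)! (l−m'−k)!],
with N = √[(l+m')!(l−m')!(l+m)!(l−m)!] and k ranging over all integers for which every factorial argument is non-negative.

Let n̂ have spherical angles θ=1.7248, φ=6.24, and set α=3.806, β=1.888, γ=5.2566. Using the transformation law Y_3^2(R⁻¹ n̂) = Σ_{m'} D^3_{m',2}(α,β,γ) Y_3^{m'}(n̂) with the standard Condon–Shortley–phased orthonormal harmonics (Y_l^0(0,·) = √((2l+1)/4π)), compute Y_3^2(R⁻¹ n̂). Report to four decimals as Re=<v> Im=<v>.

Re=0.2095 Im=0.3157

Need the full column D^3_{m',2} for m'=−3..3 at α=3.806, β=1.888, γ=5.2566.
cos(β/2)=0.586553, sin(β/2)=0.809911
d^3_{-3,2}: single k=5 term ⇒ +0.500690;  D = +0.309348+0.393693i
d^3_{-2,2}: k∈[4..5] ⇒ +0.740173 -0.282243 = +0.457930;  D = -0.444762-0.109026i
d^3_{-1,2}: k∈[3..4] ⇒ +0.678053 -0.646388 = +0.031665;  D = +0.028861-0.013028i
d^3_{0,2}: k∈[2..3] ⇒ +0.425270 -0.810819 = -0.385550;  D = +0.178850-0.341557i
d^3_{1,2}: k∈[1..2] ⇒ +0.177817 -0.678053 = -0.500236;  D = +0.090557+0.491971i
d^3_{2,2}: k∈[0..1] ⇒ +0.040723 -0.388216 = -0.347493;  D = -0.260247-0.230267i
d^3_{3,2}: single k=0 term ⇒ -0.137737;  D = +0.137489+0.008252i
Y_3^{m'}(θ=1.7248,φ=6.24) and Σ D·Y over m':
  (+0.3093+0.3937i)·(+0.3992+0.0520i)  (-0.4448-0.1090i)·(-0.1525-0.0132i)  (+0.0289-0.0130i)·(-0.2815-0.0122i)  (+0.1789-0.3416i)·(+0.1650+0.0000i)  (+0.0906+0.4920i)·(+0.2815-0.0122i)  (-0.2602-0.2303i)·(-0.1525+0.0132i)  (+0.1375+0.0083i)·(-0.3992+0.0520i)
Y_3^2(R⁻¹ n̂) = +0.209528+0.315653i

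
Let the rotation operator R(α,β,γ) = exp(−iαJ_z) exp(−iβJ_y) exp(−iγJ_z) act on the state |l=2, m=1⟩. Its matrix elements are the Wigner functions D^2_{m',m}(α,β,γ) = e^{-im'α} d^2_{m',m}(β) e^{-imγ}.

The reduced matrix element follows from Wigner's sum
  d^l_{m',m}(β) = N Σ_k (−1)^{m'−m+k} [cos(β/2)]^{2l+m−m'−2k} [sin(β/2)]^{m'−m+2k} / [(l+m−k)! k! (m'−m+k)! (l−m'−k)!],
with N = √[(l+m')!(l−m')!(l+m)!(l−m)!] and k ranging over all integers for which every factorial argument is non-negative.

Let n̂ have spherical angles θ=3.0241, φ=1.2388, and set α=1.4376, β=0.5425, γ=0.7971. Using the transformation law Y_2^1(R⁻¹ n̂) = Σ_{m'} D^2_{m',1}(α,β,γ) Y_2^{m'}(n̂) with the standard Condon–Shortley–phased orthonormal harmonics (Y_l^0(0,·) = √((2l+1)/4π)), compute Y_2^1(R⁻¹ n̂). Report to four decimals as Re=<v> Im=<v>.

Need the full column D^2_{m',1} for m'=−2..2 at α=1.4376, β=0.5425, γ=0.7971.
cos(β/2)=0.963437, sin(β/2)=0.267936
d^2_{-2,1}: single k=3 term ⇒ +0.037063;  D = -0.018006+0.032396i
d^2_{-1,1}: k∈[2..3] ⇒ +0.199908 -0.005154 = +0.194754;  D = +0.156153+0.116384i
d^2_{0,1}: k∈[1..2] ⇒ +0.586916 -0.045393 = +0.541523;  D = +0.378408-0.387369i
d^2_{1,1}: k∈[0..1] ⇒ +0.861574 -0.199908 = +0.661667;  D = -0.407716-0.521124i
d^2_{2,1}: single k=0 term ⇒ -0.479215;  D = +0.413299-0.242552i
Y_2^{m'}(θ=3.0241,φ=1.2388) and Σ D·Y over m':
  (-0.0180+0.0324i)·(-0.0042-0.0033i)  (+0.1562+0.1164i)·(-0.0293+0.0850i)  (+0.3784-0.3874i)·(+0.6178+0.0000i)  (-0.4077-0.5211i)·(+0.0293+0.0850i)  (+0.4133-0.2426i)·(-0.0042+0.0033i)
Y_2^1(R⁻¹ n̂) = +0.250905-0.277096i

Re=0.2509 Im=-0.2771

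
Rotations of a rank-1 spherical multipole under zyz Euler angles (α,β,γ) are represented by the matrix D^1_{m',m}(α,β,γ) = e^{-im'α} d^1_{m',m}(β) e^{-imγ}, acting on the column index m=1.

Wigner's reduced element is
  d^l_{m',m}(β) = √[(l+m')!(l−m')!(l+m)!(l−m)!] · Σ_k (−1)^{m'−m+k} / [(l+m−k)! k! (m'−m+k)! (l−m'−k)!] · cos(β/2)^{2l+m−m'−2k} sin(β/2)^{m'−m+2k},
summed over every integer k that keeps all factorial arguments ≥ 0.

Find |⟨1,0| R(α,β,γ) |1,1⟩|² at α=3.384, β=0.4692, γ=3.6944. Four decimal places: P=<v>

D^1_{0,1}(3.384,0.4692,3.6944) = e^{-i·0·3.384}·d^1_{0,1}(0.4692)·e^{-i·1·3.6944}. Compute d first:
c=cos(0.4692/2)=0.972607, s=sin(0.4692/2)=0.232454; N=√[1·1·2·1]=1.414214
Admissible k: 1..1 (factorial args all ≥0)
  k=1: (−1)^0·1.4142/(1)·0.9726^1·0.2325^1 = +0.319735
d^1_{0,1}(0.4692) = +0.319735
|D^1_{0,1}|² = |d^1_{0,1}(β)|² = (+0.319735)² = 0.102230 (the z-rotation phases have unit modulus)

P=0.1022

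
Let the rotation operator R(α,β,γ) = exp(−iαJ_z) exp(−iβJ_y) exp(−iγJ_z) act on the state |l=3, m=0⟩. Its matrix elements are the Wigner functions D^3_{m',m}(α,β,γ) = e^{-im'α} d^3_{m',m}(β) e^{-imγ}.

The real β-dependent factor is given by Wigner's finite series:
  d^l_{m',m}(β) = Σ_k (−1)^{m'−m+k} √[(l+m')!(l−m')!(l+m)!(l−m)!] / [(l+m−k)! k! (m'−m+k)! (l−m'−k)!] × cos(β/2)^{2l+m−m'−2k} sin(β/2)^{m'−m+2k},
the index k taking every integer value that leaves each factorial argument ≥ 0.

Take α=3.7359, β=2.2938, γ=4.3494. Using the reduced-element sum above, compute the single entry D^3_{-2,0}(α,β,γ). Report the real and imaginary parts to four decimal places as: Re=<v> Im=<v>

D^3_{-2,0}(3.7359,2.2938,4.3494) = e^{-i·-2·3.7359}·d^3_{-2,0}(2.2938)·e^{-i·0·4.3494}. Compute d first:
Half-angle: c=0.411315, s=0.911493. N=√(1·120·6·6)=65.726707
k: max(0,(0)−(-2))=2 … min(3+(0),3−(-2))=3
  k=2: (−1)^0·65.7267/(12)·0.4113^4·0.9115^2 = +0.130246
  k=3: (−1)^1·65.7267/(12)·0.4113^2·0.9115^4 = -0.639622
d^3_{-2,0}(2.2938) = +0.130246 -0.639622 = -0.509376
Attach z-rotation phases: D = e^{-i(-2)(3.7359)}·(-0.509376)·e^{-i(0)(4.3494)} = -0.189969-0.472626i

Re=-0.1900 Im=-0.4726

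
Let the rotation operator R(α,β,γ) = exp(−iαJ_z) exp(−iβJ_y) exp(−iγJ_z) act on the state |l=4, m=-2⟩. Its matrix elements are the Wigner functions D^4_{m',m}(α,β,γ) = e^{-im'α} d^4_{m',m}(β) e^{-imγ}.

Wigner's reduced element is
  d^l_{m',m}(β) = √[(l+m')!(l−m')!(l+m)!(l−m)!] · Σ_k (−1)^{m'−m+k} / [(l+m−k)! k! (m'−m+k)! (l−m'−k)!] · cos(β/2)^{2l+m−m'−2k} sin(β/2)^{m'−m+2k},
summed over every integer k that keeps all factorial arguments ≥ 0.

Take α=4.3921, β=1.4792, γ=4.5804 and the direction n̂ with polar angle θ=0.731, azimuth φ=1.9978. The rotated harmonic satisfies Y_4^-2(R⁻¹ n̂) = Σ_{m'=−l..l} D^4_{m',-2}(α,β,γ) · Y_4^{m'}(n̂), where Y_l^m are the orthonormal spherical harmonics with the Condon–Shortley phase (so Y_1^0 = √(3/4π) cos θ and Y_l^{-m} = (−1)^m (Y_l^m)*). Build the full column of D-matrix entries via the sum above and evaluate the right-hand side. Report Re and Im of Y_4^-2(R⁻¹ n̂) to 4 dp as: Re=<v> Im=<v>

Re=-0.0165 Im=0.0619

Need the full column D^4_{m',-2} for m'=−4..4 at α=4.3921, β=1.4792, γ=4.5804.
cos(β/2)=0.738738, sin(β/2)=0.673992
d^4_{-4,-2}: single k=2 term ⇒ +0.390690;  D = -0.010025+0.390562i
d^4_{-3,-2}: k∈[1..2] ⇒ +0.302798 -0.756142 = -0.453344;  D = +0.426485+0.153725i
d^4_{-2,-2}: k∈[0..2] ⇒ +0.088700 -0.886002 +0.921879 = +0.124577;  D = +0.076993-0.097936i
d^4_{-1,-2}: k∈[0..2] ⇒ -0.343341 +1.428974 -0.792979 = +0.292654;  D = +0.161424+0.244107i
d^4_{0,-2}: k∈[0..2] ⇒ +0.700446 -1.554792 +0.485325 = -0.369021;  D = +0.356238-0.096286i
d^4_{1,-2}: k∈[0..2] ⇒ -0.952649 +1.189469 -0.198021 = +0.038799;  D = +0.002184-0.038737i
d^4_{2,-2}: k∈[0..2] ⇒ +0.921879 -0.613893 +0.042583 = +0.350569;  D = +0.326001+0.128926i
d^4_{3,-2}: k∈[0..1] ⇒ -0.629408 +0.174638 = -0.454769;  D = +0.291887-0.348737i
d^4_{4,-2}: single k=0 term ⇒ +0.270701;  D = -0.142326-0.230266i
Y_4^{m'}(θ=0.731,φ=1.9978) and Σ D·Y over m':
  (-0.0100+0.3906i)·(-0.0120-0.0871i)  (+0.4265+0.1537i)·(+0.2657+0.0792i)  (+0.0770-0.0979i)·(-0.2821+0.3237i)  (+0.1614+0.2441i)·(-0.0857-0.1884i)  (+0.3562-0.0963i)·(-0.3042+0.0000i)  (+0.0022-0.0387i)·(+0.0857-0.1884i)  (+0.3260+0.1289i)·(-0.2821-0.3237i)  (+0.2919-0.3487i)·(-0.2657+0.0792i)  (-0.1423-0.2303i)·(-0.0120+0.0871i)
Y_4^-2(R⁻¹ n̂) = -0.016451+0.061864i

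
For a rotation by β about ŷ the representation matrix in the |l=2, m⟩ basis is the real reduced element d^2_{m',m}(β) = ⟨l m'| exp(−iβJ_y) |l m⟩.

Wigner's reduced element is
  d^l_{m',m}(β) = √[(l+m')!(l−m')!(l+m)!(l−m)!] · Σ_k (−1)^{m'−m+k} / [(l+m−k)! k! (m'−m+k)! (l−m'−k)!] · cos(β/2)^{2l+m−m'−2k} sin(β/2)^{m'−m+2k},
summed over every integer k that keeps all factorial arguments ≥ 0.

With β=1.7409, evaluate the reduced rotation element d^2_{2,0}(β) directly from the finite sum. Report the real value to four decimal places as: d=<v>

d=0.5948

d^2_{2,0}(β=1.7409) via Wigner's sum:
With c≡cos(β/2)=0.644483 and s≡sin(β/2)=0.764619, N=[24·1·2·2]^{1/2}=9.797959
The bounds max(0,m−m')=0 and min(l+m,l−m')=0 give 1 term
  k=0: (−1)^2·9.7980/(4)·0.6445^2·0.7646^2 = +0.594824
d^2_{2,0}(1.7409) = +0.594824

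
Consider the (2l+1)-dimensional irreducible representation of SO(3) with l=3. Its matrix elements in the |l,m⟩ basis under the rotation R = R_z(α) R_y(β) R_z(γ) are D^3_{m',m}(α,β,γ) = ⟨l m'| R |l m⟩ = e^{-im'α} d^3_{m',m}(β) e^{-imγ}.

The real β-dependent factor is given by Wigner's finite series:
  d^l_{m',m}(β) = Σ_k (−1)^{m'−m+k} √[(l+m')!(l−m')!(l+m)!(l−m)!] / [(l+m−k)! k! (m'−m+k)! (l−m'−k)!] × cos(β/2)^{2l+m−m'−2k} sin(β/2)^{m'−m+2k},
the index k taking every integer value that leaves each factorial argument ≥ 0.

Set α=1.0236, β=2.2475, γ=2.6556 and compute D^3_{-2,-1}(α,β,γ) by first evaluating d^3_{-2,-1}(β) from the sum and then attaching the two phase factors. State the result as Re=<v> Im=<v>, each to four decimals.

First d^3_{-2,-1}(β=2.2475), then the phase factors e^{-i(-2)α} and e^{-i(-1)γ}:
Half-angle: c=0.432304, s=0.901728. N=√(1·120·2·24)=75.894664
k: max(0,(-1)−(-2))=1 … min(3+(-1),3−(-2))=2
  k=1: (−1)^0·75.8947/(24)·0.4323^5·0.9017^1 = +0.043055
  k=2: (−1)^1·75.8947/(12)·0.4323^3·0.9017^3 = -0.374649
d^3_{-2,-1}(2.2475) = +0.043055 -0.374649 = -0.331594
Attach z-rotation phases: D = e^{-i(-2)(1.0236)}·(-0.331594)·e^{-i(-1)(2.6556)} = +0.003180+0.331579i

Re=0.0032 Im=0.3316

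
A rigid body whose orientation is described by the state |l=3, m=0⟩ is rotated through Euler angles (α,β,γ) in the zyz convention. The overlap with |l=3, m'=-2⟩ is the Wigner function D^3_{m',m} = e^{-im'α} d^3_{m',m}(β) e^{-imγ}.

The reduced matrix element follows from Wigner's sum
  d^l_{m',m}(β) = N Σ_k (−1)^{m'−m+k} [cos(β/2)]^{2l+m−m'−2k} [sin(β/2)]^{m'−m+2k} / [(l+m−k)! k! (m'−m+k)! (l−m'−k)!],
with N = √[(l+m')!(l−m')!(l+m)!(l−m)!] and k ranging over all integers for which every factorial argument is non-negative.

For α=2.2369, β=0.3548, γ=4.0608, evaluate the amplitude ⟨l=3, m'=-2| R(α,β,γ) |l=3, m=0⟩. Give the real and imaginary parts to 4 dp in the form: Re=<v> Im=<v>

First d^3_{-2,0}(β=0.3548), then the phase factors e^{-i(-2)α} and e^{-i(0)γ}:
With c≡cos(β/2)=0.984306 and s≡sin(β/2)=0.176471, N=[1·120·6·6]^{1/2}=65.726707
Admissible k: 2..3 (factorial args all ≥0)
  k=2: (−1)^0·65.7267/(12)·0.9843^4·0.1765^2 = +0.160113
  k=3: (−1)^1·65.7267/(12)·0.9843^2·0.1765^4 = -0.005147
d^3_{-2,0}(0.3548) = +0.160113 -0.005147 = +0.154967
Attach z-rotation phases: D = e^{-i(-2)(2.2369)}·(+0.154967)·e^{-i(0)(4.0608)} = -0.036624-0.150577i

Re=-0.0366 Im=-0.1506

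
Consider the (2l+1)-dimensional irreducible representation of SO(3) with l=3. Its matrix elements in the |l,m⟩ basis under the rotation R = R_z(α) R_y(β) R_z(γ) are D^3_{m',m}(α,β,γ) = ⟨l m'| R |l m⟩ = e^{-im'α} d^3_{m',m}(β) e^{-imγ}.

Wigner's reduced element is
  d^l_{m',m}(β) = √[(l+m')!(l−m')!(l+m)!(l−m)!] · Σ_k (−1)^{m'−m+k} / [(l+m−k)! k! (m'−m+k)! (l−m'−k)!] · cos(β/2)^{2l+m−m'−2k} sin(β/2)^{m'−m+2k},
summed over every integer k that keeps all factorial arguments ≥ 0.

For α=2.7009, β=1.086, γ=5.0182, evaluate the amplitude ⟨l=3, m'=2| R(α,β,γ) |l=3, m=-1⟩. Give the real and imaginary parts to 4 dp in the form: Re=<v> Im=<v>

Split into d^3_{2,-1}(β=1.086) × two z-phases.
With c≡cos(β/2)=0.856162 and s≡sin(β/2)=0.516707, N=[120·1·2·24]^{1/2}=75.894664
k: max(0,(-1)−(2))=0 … min(3+(-1),3−(2))=1
  k=0: (−1)^3·75.8947/(12)·0.8562^3·0.5167^3 = -0.547559
  k=1: (−1)^4·75.8947/(24)·0.8562^1·0.5167^5 = +0.099719
d^3_{2,-1}(1.086) = -0.547559 +0.099719 = -0.447840
Phases: e^{-i·(2)·2.7009}=+0.636083+0.771621i, e^{-i·(-1)·5.0182}=+0.301067-0.953603i ⇒ D=-0.415293+0.167609i

Re=-0.4153 Im=0.1676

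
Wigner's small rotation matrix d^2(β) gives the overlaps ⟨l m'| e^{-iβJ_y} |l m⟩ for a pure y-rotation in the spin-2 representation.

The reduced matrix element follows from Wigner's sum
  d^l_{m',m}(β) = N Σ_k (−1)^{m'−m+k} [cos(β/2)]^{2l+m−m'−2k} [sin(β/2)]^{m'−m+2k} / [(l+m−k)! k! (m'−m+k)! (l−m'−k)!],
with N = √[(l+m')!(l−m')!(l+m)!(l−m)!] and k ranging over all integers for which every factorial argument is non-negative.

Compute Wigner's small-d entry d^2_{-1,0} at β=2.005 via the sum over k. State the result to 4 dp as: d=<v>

d^2_{-1,0}(β=2.005) via Wigner's sum:
c=cos(2.005/2)=0.538197, s=sin(2.005/2)=0.842819; N=√[1·6·2·2]=4.898979
The bounds max(0,m−m')=1 and min(l+m,l−m')=2 give 2 terms
  k=1: (−1)^0·4.8990/(2)·0.5382^3·0.8428^1 = +0.321835
  k=2: (−1)^1·4.8990/(2)·0.5382^1·0.8428^3 = -0.789260
d^2_{-1,0}(2.005) = +0.321835 -0.789260 = -0.467424

d=-0.4674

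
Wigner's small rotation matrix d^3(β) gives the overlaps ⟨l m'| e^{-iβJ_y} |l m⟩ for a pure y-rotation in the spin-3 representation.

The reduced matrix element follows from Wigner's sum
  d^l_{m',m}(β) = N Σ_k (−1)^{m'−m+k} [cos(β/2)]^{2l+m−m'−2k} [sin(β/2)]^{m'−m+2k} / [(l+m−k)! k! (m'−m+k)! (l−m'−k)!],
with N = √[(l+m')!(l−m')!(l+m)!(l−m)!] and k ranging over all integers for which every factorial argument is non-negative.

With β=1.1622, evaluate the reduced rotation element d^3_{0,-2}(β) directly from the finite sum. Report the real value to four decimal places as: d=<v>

d^3_{0,-2}(β=1.1622) via Wigner's sum:
With c≡cos(β/2)=0.835859 and s≡sin(β/2)=0.548944, N=[6·6·1·120]^{1/2}=65.726707
k∈{0,1} keeps every argument non-negative
  k=0: (−1)^2·65.7267/(12)·0.8359^4·0.5489^2 = +0.805655
  k=1: (−1)^3·65.7267/(12)·0.8359^2·0.5489^4 = -0.347487
d^3_{0,-2}(1.1622) = +0.805655 -0.347487 = +0.458168

d=0.4582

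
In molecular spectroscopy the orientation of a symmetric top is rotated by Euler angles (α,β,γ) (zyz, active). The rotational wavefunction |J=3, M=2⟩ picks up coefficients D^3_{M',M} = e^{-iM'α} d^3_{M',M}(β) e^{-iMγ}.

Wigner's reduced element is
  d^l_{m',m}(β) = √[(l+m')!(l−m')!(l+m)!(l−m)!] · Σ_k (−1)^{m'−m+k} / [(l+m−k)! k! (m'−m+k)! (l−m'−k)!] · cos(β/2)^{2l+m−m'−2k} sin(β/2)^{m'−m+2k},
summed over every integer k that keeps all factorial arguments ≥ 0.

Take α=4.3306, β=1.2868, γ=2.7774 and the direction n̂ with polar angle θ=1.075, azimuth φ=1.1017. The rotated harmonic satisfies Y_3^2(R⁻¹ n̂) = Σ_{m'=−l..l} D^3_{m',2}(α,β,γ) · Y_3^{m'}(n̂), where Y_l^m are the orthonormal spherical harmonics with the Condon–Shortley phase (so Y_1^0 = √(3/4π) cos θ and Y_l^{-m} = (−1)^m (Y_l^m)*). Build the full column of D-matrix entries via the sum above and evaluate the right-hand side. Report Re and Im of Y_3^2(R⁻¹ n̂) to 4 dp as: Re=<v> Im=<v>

Need the full column D^3_{m',2} for m'=−3..3 at α=4.3306, β=1.2868, γ=2.7774.
cos(β/2)=0.800061, sin(β/2)=0.599919
d^3_{-3,2}: single k=5 term ⇒ +0.152287;  D = +0.061677+0.139238i
d^3_{-2,2}: k∈[4..5] ⇒ +0.414559 -0.046618 = +0.367941;  D = -0.367713+0.012946i
d^3_{-1,2}: k∈[3..4] ⇒ +0.699321 -0.196601 = +0.502720;  D = +0.170773-0.472826i
d^3_{0,2}: k∈[2..3] ⇒ +0.807677 -0.454127 = +0.353550;  D = +0.263837+0.235346i
d^3_{1,2}: k∈[1..2] ⇒ +0.621881 -0.699321 = -0.077440;  D = +0.069369-0.034423i
d^3_{2,2}: k∈[0..1] ⇒ +0.262263 -0.737305 = -0.475042;  D = +0.037410+0.473566i
d^3_{3,2}: single k=0 term ⇒ -0.481707;  D = -0.459769-0.143714i
Y_3^{m'}(θ=1.075,φ=1.1017) and Σ D·Y over m':
  (+0.0617+0.1392i)·(-0.2801+0.0462i)  (-0.3677+0.0129i)·(-0.2224-0.3034i)  (+0.1708-0.4728i)·(+0.0169-0.0334i)  (+0.2638+0.2353i)·(-0.3317+0.0000i)  (+0.0694-0.0344i)·(-0.0169-0.0334i)  (+0.0374+0.4736i)·(-0.2224+0.3034i)  (-0.4598-0.1437i)·(+0.2801+0.0462i)
Y_3^2(R⁻¹ n̂) = -0.314876-0.176458i

Re=-0.3149 Im=-0.1765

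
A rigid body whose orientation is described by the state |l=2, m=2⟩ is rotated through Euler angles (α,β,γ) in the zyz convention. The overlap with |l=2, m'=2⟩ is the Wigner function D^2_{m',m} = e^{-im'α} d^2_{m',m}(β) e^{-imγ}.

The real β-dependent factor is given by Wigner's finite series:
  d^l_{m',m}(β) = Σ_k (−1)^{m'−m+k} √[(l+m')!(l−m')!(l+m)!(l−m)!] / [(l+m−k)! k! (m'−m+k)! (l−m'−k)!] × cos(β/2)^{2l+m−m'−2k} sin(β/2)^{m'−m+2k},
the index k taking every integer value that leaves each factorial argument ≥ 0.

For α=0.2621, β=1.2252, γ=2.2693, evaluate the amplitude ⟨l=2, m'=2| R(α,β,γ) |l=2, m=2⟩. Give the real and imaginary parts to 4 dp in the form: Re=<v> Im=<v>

Re=0.1538 Im=0.4208

D^2_{2,2}(0.2621,1.2252,2.2693) = e^{-i·2·0.2621}·d^2_{2,2}(1.2252)·e^{-i·2·2.2693}. Compute d first:
With c≡cos(β/2)=0.818156 and s≡sin(β/2)=0.574997, N=[24·1·24·1]^{1/2}=24.000000
k: max(0,(2)−(2))=0 … min(2+(2),2−(2))=0
  k=0: (−1)^0·24.0000/(24)·0.8182^4·0.5750^0 = +0.448068
d^2_{2,2}(1.2252) = +0.448068
Phases: e^{-i·(2)·0.2621}=+0.865725-0.500521i, e^{-i·(2)·2.2693}=-0.172915+0.984937i ⇒ D=+0.153815+0.420840i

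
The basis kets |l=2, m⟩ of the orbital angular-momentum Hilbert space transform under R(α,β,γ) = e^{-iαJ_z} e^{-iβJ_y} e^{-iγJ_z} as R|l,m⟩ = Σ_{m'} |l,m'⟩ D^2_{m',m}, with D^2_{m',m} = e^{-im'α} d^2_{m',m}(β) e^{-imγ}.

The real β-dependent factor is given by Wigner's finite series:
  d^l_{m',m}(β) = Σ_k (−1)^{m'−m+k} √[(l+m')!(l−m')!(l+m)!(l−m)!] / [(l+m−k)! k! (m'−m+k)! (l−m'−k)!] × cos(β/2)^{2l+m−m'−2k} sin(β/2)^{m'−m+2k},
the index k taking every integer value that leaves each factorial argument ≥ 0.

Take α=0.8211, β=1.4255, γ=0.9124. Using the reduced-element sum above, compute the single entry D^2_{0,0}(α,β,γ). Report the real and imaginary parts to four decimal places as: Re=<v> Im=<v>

Split into d^2_{0,0}(β=1.4255) × two z-phases.
With c≡cos(β/2)=0.756566 and s≡sin(β/2)=0.653917, N=[2·2·2·2]^{1/2}=4.000000
k: max(0,(0)−(0))=0 … min(2+(0),2−(0))=2
  k=0: (−1)^0·4.0000/(4)·0.7566^4·0.6539^0 = +0.327634
  k=1: (−1)^1·4.0000/(1)·0.7566^2·0.6539^2 = -0.979037
  k=2: (−1)^2·4.0000/(4)·0.7566^0·0.6539^4 = +0.182848
d^2_{0,0}(1.4255) = +0.327634 -0.979037 +0.182848 = -0.468556
Phases: e^{-i·(0)·0.8211}=+1.000000+0.000000i, e^{-i·(0)·0.9124}=+1.000000+0.000000i ⇒ D=-0.468556+0.000000i

Re=-0.4686 Im=0.0000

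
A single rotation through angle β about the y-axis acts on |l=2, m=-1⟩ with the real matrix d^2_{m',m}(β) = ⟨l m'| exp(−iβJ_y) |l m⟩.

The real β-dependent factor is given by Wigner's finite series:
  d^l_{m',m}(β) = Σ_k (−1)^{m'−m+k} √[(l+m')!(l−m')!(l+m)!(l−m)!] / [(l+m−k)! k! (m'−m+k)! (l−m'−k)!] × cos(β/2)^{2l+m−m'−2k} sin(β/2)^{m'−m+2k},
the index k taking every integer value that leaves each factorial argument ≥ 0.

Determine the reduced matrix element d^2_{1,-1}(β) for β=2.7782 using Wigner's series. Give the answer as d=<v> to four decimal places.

d=-0.8410

d^2_{1,-1}(β=2.7782) via Wigner's sum:
With c≡cos(β/2)=0.180698 and s≡sin(β/2)=0.983539, N=[6·1·1·6]^{1/2}=6.000000
The bounds max(0,m−m')=0 and min(l+m,l−m')=1 give 2 terms
  k=0: (−1)^2·6.0000/(2)·0.1807^2·0.9835^2 = +0.094757
  k=1: (−1)^3·6.0000/(6)·0.1807^0·0.9835^4 = -0.935762
d^2_{1,-1}(2.7782) = +0.094757 -0.935762 = -0.841005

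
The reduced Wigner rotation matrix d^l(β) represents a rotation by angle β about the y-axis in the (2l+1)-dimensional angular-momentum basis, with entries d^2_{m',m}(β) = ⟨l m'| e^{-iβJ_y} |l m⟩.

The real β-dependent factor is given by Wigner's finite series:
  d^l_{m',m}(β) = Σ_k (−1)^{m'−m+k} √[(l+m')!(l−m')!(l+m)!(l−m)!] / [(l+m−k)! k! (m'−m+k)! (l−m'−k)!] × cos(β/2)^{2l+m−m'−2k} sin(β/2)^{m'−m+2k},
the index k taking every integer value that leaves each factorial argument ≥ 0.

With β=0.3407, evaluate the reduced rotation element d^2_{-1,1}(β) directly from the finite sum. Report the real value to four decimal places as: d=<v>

d=0.0829

d^2_{-1,1}(β=0.3407) via Wigner's sum:
c=cos(0.3407/2)=0.985525, s=sin(0.3407/2)=0.169527; N=√[1·6·6·1]=6.000000
The bounds max(0,m−m')=2 and min(l+m,l−m')=3 give 2 terms
  k=2: (−1)^0·6.0000/(2)·0.9855^2·0.1695^2 = +0.083741
  k=3: (−1)^1·6.0000/(6)·0.9855^0·0.1695^4 = -0.000826
d^2_{-1,1}(0.3407) = +0.083741 -0.000826 = +0.082915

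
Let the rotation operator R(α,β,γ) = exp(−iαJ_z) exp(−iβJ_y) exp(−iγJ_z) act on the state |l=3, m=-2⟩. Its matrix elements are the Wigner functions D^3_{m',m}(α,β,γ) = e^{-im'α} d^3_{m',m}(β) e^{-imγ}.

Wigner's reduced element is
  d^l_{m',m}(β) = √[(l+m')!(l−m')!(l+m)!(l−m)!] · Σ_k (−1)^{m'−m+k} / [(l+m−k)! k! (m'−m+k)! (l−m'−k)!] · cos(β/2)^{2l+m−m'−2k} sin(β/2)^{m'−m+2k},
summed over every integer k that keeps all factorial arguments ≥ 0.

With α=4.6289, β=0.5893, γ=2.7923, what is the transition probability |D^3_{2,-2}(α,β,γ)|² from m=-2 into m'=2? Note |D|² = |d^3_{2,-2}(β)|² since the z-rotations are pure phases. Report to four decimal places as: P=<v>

Split into d^3_{2,-2}(β=0.5893) × two z-phases.
c=cos(0.5893/2)=0.956904, s=sin(0.5893/2)=0.290405; N=√[120·1·1·120]=120.000000
k: max(0,(-2)−(2))=0 … min(3+(-2),3−(2))=1
  k=0: (−1)^4·120.0000/(24)·0.9569^2·0.2904^4 = +0.032563
  k=1: (−1)^5·120.0000/(120)·0.9569^0·0.2904^6 = -0.000600
d^3_{2,-2}(0.5893) = +0.032563 -0.000600 = +0.031963
|D^3_{2,-2}|² = |d^3_{2,-2}(β)|² = (+0.031963)² = 0.001022 (the z-rotation phases have unit modulus)

P=0.0010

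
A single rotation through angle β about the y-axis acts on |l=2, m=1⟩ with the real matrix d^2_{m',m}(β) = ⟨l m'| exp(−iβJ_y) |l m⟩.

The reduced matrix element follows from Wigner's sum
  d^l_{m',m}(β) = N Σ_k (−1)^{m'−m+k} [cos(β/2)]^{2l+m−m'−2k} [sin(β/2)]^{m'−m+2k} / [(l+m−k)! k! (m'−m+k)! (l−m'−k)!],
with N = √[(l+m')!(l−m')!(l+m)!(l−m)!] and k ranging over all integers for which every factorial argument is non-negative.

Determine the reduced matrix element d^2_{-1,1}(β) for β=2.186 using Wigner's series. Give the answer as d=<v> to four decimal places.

d=-0.1216

d^2_{-1,1}(β=2.186) via Wigner's sum:
c=cos(2.186/2)=0.459823, s=sin(2.186/2)=0.888010; N=√[1·6·6·1]=6.000000
k: max(0,(1)−(-1))=2 … min(2+(1),2−(-1))=3
  k=2: (−1)^0·6.0000/(2)·0.4598^2·0.8880^2 = +0.500195
  k=3: (−1)^1·6.0000/(6)·0.4598^0·0.8880^4 = -0.621831
d^2_{-1,1}(2.186) = +0.500195 -0.621831 = -0.121636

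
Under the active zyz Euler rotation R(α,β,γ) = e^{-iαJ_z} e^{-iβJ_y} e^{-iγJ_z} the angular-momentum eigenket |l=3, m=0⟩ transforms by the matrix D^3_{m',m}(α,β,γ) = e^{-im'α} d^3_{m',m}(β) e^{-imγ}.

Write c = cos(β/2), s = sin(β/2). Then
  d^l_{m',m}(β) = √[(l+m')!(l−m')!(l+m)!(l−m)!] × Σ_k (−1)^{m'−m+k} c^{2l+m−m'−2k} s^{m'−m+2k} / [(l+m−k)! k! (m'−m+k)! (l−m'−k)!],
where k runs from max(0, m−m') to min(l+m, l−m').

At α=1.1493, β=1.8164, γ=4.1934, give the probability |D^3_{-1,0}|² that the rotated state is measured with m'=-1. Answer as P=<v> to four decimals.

First d^3_{-1,0}(β=1.8164), then the phase factors e^{-i(-1)α} and e^{-i(0)γ}:
With c≡cos(β/2)=0.615166 and s≡sin(β/2)=0.788398, N=[2·24·6·6]^{1/2}=41.569219
Admissible k: 1..3 (factorial args all ≥0)
  k=1: (−1)^0·41.5692/(12)·0.6152^5·0.7884^1 = +0.240601
  k=2: (−1)^1·41.5692/(4)·0.6152^3·0.7884^3 = -1.185563
  k=3: (−1)^2·41.5692/(12)·0.6152^1·0.7884^5 = +0.649097
d^3_{-1,0}(1.8164) = +0.240601 -1.185563 +0.649097 = -0.295865
|D^3_{-1,0}|² = |d^3_{-1,0}(β)|² = (-0.295865)² = 0.087536 (the z-rotation phases have unit modulus)

P=0.0875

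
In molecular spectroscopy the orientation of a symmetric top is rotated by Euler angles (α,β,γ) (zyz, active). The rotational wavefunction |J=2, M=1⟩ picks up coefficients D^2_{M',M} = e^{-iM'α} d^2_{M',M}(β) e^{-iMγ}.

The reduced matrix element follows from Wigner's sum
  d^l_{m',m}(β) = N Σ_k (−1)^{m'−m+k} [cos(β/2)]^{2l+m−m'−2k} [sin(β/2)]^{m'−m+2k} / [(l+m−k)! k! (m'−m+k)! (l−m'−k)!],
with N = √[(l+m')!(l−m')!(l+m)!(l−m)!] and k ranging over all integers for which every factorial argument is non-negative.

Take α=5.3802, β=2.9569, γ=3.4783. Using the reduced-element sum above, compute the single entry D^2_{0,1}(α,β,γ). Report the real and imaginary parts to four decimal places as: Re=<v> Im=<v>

D^2_{0,1}(5.3802,2.9569,3.4783) = e^{-i·0·5.3802}·d^2_{0,1}(2.9569)·e^{-i·1·3.4783}. Compute d first:
With c≡cos(β/2)=0.092215 and s≡sin(β/2)=0.995739, N=[2·2·6·1]^{1/2}=4.898979
k: max(0,(1)−(0))=1 … min(2+(1),2−(0))=2
  k=1: (−1)^0·4.8990/(2)·0.0922^3·0.9957^1 = +0.001913
  k=2: (−1)^1·4.8990/(2)·0.0922^1·0.9957^3 = -0.223005
d^2_{0,1}(2.9569) = +0.001913 -0.223005 = -0.221092
D = (+1.000000+0.000000i)·(-0.221092)·(-0.943848+0.330381i) = +0.208677-0.073045i

Re=0.2087 Im=-0.0730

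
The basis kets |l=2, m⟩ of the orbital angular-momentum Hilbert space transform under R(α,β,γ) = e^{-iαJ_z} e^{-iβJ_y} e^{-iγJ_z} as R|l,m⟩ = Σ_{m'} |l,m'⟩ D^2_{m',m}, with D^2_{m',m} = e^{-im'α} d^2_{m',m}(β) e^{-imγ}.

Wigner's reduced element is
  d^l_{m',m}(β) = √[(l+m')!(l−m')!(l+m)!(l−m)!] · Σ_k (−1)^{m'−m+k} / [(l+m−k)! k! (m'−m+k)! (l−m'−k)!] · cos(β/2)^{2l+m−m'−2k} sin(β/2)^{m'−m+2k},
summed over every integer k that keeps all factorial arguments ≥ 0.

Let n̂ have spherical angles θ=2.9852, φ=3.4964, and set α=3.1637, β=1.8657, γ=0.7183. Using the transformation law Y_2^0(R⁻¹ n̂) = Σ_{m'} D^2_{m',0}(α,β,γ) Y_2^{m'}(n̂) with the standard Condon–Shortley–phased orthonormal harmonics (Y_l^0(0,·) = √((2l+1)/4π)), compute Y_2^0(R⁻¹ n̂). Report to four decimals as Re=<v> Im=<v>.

Re=-0.1421 Im=0.0000

Need the full column D^2_{m',0} for m'=−2..2 at α=3.1637, β=1.8657, γ=0.7183.
cos(β/2)=0.595547, sin(β/2)=0.803321
d^2_{-2,0}: single k=2 term ⇒ +0.560642;  D = +0.560094+0.024781i
d^2_{-1,0}: k∈[1..2] ⇒ +0.415635 -0.756237 = -0.340602;  D = +0.340519+0.007529i
d^2_{0,0}: k∈[0..2] ⇒ +0.125795 -0.915524 +0.416443 = -0.373286;  D = -0.373286+0.000000i
d^2_{1,0}: k∈[0..1] ⇒ -0.415635 +0.756237 = +0.340602;  D = -0.340519+0.007529i
d^2_{2,0}: single k=0 term ⇒ +0.560642;  D = +0.560094-0.024781i
Y_2^{m'}(θ=2.9852,φ=3.4964) and Σ D·Y over m':
  (+0.5601+0.0248i)·(+0.0071-0.0061i)  (+0.3405+0.0075i)·(+0.1115-0.0413i)  (-0.3733+0.0000i)·(+0.6078+0.0000i)  (-0.3405+0.0075i)·(-0.1115-0.0413i)  (+0.5601-0.0248i)·(+0.0071+0.0061i)
Y_2^0(R⁻¹ n̂) = -0.142100+0.000000i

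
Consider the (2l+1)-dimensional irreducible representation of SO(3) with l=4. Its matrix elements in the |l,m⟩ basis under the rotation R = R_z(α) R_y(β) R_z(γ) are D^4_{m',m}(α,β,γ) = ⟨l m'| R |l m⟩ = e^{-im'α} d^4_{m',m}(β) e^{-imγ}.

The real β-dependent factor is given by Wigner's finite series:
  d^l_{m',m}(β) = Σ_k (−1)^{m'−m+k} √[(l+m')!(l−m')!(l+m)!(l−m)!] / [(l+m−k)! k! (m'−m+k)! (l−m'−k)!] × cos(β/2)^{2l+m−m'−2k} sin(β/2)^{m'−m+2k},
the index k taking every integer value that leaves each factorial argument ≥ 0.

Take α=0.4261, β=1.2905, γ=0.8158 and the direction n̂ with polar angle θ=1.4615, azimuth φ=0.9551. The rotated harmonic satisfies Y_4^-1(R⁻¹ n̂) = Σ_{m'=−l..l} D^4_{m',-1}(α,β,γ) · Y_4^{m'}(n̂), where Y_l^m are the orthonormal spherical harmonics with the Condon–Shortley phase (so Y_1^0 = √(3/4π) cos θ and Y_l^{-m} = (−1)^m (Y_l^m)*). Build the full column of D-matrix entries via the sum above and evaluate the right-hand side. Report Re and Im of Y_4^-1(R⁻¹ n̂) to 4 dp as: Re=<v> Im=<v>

Need the full column D^4_{m',-1} for m'=−4..4 at α=0.4261, β=1.2905, γ=0.8158.
cos(β/2)=0.798949, sin(β/2)=0.601398
d^4_{-4,-1}: single k=3 term ⇒ +0.529879;  D = -0.430828+0.308479i
d^4_{-3,-1}: k∈[2..3] ⇒ +0.746638 -0.705090 = +0.041548;  D = -0.020763+0.035988i
d^4_{-2,-1}: k∈[1..3] ⇒ +0.530192 -1.502066 +0.567392 = -0.404482;  D = +0.039255-0.402572i
d^4_{-1,-1}: k∈[0..3] ⇒ +0.166018 -1.411014 +1.598994 -0.302003 = +0.051995;  D = +0.016794+0.049208i
d^4_{0,-1}: k∈[0..3] ⇒ -0.558872 +1.899980 -1.076551 +0.101664 = +0.366222;  D = +0.250967+0.266710i
d^4_{1,-1}: k∈[0..3] ⇒ +0.940676 -1.598994 +0.453005 -0.017112 = -0.222426;  D = -0.205749-0.084502i
d^4_{2,-1}: k∈[0..2] ⇒ -1.001378 +0.851089 -0.096447 = -0.246736;  D = -0.246573+0.008979i
d^4_{3,-1}: k∈[0..1] ⇒ +0.705090 -0.239707 = +0.465383;  D = +0.416490-0.207648i
d^4_{4,-1}: single k=0 term ⇒ -0.300236;  D = -0.189298+0.233040i
Y_4^{m'}(θ=1.4615,φ=0.9551) and Σ D·Y over m':
  (-0.4308+0.3085i)·(-0.3363+0.2713i)  (-0.0208+0.0360i)·(-0.1290-0.0366i)  (+0.0393-0.4026i)·(+0.1009+0.2857i)  (+0.0168+0.0492i)·(-0.0864+0.1221i)  (+0.2510+0.2667i)·(+0.2801+0.0000i)  (-0.2057-0.0845i)·(+0.0864+0.1221i)  (-0.2466+0.0090i)·(+0.1009-0.2857i)  (+0.4165-0.2076i)·(+0.1290-0.0366i)  (-0.1893+0.2330i)·(-0.3363-0.2713i)
Y_4^-1(R⁻¹ n̂) = +0.390267-0.211494i

Re=0.3903 Im=-0.2115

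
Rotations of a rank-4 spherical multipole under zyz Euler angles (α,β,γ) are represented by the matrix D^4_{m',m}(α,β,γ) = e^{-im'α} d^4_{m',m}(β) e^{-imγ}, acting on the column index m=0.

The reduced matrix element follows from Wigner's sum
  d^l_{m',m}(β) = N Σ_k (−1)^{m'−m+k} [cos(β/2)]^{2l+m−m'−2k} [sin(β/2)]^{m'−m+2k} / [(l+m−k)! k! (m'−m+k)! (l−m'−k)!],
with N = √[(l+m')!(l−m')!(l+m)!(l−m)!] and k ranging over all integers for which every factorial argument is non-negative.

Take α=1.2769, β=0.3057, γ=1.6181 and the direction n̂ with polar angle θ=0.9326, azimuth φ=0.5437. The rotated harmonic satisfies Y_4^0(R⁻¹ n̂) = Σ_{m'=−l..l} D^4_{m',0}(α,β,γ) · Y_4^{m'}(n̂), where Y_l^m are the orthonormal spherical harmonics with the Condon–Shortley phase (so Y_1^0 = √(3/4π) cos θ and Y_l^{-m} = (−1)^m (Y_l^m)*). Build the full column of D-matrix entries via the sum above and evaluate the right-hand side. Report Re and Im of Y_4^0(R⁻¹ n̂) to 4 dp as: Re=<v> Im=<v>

Need the full column D^4_{m',0} for m'=−4..4 at α=1.2769, β=0.3057, γ=1.6181.
cos(β/2)=0.988341, sin(β/2)=0.152256
d^4_{-4,0}: single k=4 term ⇒ +0.004290;  D = +0.001652-0.003959i
d^4_{-3,0}: k∈[3..4] ⇒ +0.039384 -0.000935 = +0.038449;  D = -0.029676-0.024448i
d^4_{-2,0}: k∈[2..4] ⇒ +0.204979 -0.012972 +0.000115 = +0.192122;  D = -0.159878+0.106537i
d^4_{-1,0}: k∈[1..4] ⇒ +0.627244 -0.089314 +0.002120 -0.000008 = +0.540041;  D = +0.156441+0.516885i
d^4_{0,0}: k∈[0..4] ⇒ +0.910448 -0.345706 +0.018460 -0.000195 +0.000000 = +0.583007;  D = +0.583007+0.000000i
d^4_{1,0}: k∈[0..3] ⇒ -0.627244 +0.089314 -0.002120 +0.000008 = -0.540041;  D = -0.156441+0.516885i
d^4_{2,0}: k∈[0..2] ⇒ +0.204979 -0.012972 +0.000115 = +0.192122;  D = -0.159878-0.106537i
d^4_{3,0}: k∈[0..1] ⇒ -0.039384 +0.000935 = -0.038449;  D = +0.029676-0.024448i
d^4_{4,0}: single k=0 term ⇒ +0.004290;  D = +0.001652+0.003959i
Y_4^{m'}(θ=0.9326,φ=0.5437) and Σ D·Y over m':
  (+0.0017-0.0040i)·(-0.1046-0.1516i)  (-0.0297-0.0244i)·(-0.0233-0.3856i)  (-0.1599+0.1065i)·(+0.1489-0.2836i)  (+0.1564+0.5169i)·(-0.0999+0.0604i)  (+0.5830+0.0000i)·(-0.3426+0.0000i)  (-0.1564+0.5169i)·(+0.0999+0.0604i)  (-0.1599-0.1065i)·(+0.1489+0.2836i)  (+0.0297-0.0244i)·(+0.0233-0.3856i)  (+0.0017+0.0040i)·(-0.1046+0.1516i)
Y_4^0(R⁻¹ n̂) = -0.299603+0.000000i

Re=-0.2996 Im=0.0000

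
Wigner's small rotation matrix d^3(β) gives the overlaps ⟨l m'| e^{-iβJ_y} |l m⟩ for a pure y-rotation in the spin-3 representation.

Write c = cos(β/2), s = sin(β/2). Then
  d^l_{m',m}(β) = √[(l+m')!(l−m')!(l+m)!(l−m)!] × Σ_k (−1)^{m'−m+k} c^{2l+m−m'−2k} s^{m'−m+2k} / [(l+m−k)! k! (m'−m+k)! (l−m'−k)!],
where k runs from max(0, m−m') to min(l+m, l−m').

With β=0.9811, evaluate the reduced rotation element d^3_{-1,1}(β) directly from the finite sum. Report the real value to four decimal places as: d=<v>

d=0.5105

d^3_{-1,1}(β=0.9811) via Wigner's sum:
c=cos(0.9811/2)=0.882074, s=sin(0.9811/2)=0.471111; N=√[2·24·24·2]=48.000000
k: max(0,(1)−(-1))=2 … min(3+(1),3−(-1))=4
  k=2: (−1)^0·48.0000/(8)·0.8821^4·0.4711^2 = +0.806154
  k=3: (−1)^1·48.0000/(6)·0.8821^2·0.4711^4 = -0.306615
  k=4: (−1)^2·48.0000/(48)·0.8821^0·0.4711^6 = +0.010933
d^3_{-1,1}(0.9811) = +0.806154 -0.306615 +0.010933 = +0.510472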